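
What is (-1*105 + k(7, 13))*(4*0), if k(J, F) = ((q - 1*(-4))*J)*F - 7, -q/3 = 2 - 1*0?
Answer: 0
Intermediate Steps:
q = -6 (q = -3*(2 - 1*0) = -3*(2 + 0) = -3*2 = -6)
k(J, F) = -7 - 2*F*J (k(J, F) = ((-6 - 1*(-4))*J)*F - 7 = ((-6 + 4)*J)*F - 7 = (-2*J)*F - 7 = -2*F*J - 7 = -7 - 2*F*J)
(-1*105 + k(7, 13))*(4*0) = (-1*105 + (-7 - 2*13*7))*(4*0) = (-105 + (-7 - 182))*0 = (-105 - 189)*0 = -294*0 = 0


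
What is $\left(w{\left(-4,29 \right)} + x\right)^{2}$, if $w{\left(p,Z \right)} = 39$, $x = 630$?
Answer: $447561$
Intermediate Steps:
$\left(w{\left(-4,29 \right)} + x\right)^{2} = \left(39 + 630\right)^{2} = 669^{2} = 447561$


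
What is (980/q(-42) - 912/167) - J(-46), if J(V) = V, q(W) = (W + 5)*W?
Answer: 763160/18537 ≈ 41.170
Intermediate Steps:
q(W) = W*(5 + W) (q(W) = (5 + W)*W = W*(5 + W))
(980/q(-42) - 912/167) - J(-46) = (980/((-42*(5 - 42))) - 912/167) - 1*(-46) = (980/((-42*(-37))) - 912*1/167) + 46 = (980/1554 - 912/167) + 46 = (980*(1/1554) - 912/167) + 46 = (70/111 - 912/167) + 46 = -89542/18537 + 46 = 763160/18537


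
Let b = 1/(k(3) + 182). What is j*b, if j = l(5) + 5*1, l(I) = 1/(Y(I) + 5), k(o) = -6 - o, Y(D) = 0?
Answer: 26/865 ≈ 0.030058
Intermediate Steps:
l(I) = ⅕ (l(I) = 1/(0 + 5) = 1/5 = ⅕)
b = 1/173 (b = 1/((-6 - 1*3) + 182) = 1/((-6 - 3) + 182) = 1/(-9 + 182) = 1/173 ≈ 0.0057803)
j = 26/5 (j = ⅕ + 5*1 = ⅕ + 5 = 26/5 ≈ 5.2000)
j*b = (26/5)*(1/173) = 26/865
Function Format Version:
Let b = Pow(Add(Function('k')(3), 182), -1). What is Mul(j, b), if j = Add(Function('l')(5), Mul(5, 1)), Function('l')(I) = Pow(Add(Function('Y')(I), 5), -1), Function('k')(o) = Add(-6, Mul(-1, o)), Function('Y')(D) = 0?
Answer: Rational(26, 865) ≈ 0.030058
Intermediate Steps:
Function('l')(I) = Rational(1, 5) (Function('l')(I) = Pow(Add(0, 5), -1) = Pow(5, -1) = Rational(1, 5))
b = Rational(1, 173) (b = Pow(Add(Add(-6, Mul(-1, 3)), 182), -1) = Pow(Add(Add(-6, -3), 182), -1) = Pow(Add(-9, 182), -1) = Pow(173, -1) = Rational(1, 173) ≈ 0.0057803)
j = Rational(26, 5) (j = Add(Rational(1, 5), Mul(5, 1)) = Add(Rational(1, 5), 5) = Rational(26, 5) ≈ 5.2000)
Mul(j, b) = Mul(Rational(26, 5), Rational(1, 173)) = Rational(26, 865)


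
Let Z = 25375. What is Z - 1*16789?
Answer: 8586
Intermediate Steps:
Z - 1*16789 = 25375 - 1*16789 = 25375 - 16789 = 8586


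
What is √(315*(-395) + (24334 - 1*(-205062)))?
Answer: √104971 ≈ 323.99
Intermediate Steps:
√(315*(-395) + (24334 - 1*(-205062))) = √(-124425 + (24334 + 205062)) = √(-124425 + 229396) = √104971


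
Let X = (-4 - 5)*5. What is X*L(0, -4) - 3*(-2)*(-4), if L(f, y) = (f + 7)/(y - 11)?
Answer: -3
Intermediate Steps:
X = -45 (X = -9*5 = -45)
L(f, y) = (7 + f)/(-11 + y)
X*L(0, -4) - 3*(-2)*(-4) = -45*(7 + 0)/(-11 - 4) - 3*(-2)*(-4) = -45*7/(-15) + 6*(-4) = -(-3)*7 - 24 = -45*(-7/15) - 24 = 21 - 24 = -3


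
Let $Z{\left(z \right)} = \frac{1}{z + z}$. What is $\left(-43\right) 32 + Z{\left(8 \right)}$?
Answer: $- \frac{22015}{16} \approx -1375.9$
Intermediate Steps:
$Z{\left(z \right)} = \frac{1}{2 z}$
$\left(-43\right) 32 + Z{\left(8 \right)} = \left(-43\right) 32 + \frac{1}{2 \cdot 8} = -1376 + \frac{1}{2} \cdot \frac{1}{8} = -1376 + \frac{1}{16} = - \frac{22015}{16}$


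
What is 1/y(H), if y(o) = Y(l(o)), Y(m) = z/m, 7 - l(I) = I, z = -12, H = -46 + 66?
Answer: 13/12 ≈ 1.0833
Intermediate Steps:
H = 20
l(I) = 7 - I
Y(m) = -12/m
y(o) = -12/(7 - o)
1/y(H) = 1/(12/(-7 + 20)) = 1/(12/13) = 13/12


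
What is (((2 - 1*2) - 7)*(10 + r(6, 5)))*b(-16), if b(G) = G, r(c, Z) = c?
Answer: 1792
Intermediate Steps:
(((2 - 1*2) - 7)*(10 + r(6, 5)))*b(-16) = (((2 - 1*2) - 7)*(10 + 6))*(-16) = (((2 - 2) - 7)*16)*(-16) = ((0 - 7)*16)*(-16) = -7*16*(-16) = -112*(-16) = 1792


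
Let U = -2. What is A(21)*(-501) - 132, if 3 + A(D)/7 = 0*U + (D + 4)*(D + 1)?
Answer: -1918461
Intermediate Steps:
A(D) = -21 + 7*(1 + D)*(4 + D) (A(D) = -21 + 7*(0*(-2) + (D + 4)*(D + 1)) = -21 + 7*(0 + (4 + D)*(1 + D)) = -21 + 7*(0 + (1 + D)*(4 + D)) = -21 + 7*((1 + D)*(4 + D)) = -21 + 7*(1 + D)*(4 + D))
A(21)*(-501) - 132 = (7 + 7*21² + 35*21)*(-501) - 132 = (7 + 7*441 + 735)*(-501) - 132 = (7 + 3087 + 735)*(-501) - 132 = 3829*(-501) - 132 = -1918329 - 132 = -1918461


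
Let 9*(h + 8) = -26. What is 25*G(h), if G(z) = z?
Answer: -2450/9 ≈ -272.22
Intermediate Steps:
h = -98/9 (h = -8 + (⅑)*(-26) = -8 - 26/9 = -98/9 ≈ -10.889)
25*G(h) = 25*(-98/9) = -2450/9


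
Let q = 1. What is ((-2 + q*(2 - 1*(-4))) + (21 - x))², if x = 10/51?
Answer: 1600225/2601 ≈ 615.23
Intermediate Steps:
x = 10/51 (x = 10*(1/51) = 10/51 ≈ 0.19608)
((-2 + q*(2 - 1*(-4))) + (21 - x))² = ((-2 + 1*(2 - 1*(-4))) + (21 - 1*10/51))² = ((-2 + 1*(2 + 4)) + (21 - 10/51))² = ((-2 + 1*6) + 1061/51)² = ((-2 + 6) + 1061/51)² = (4 + 1061/51)² = (1265/51)² = 1600225/2601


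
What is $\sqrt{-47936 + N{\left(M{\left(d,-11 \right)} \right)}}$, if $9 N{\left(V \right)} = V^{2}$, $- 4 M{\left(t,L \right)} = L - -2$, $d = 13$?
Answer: $\frac{i \sqrt{766967}}{4} \approx 218.94 i$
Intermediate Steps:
$M{\left(t,L \right)} = - \frac{1}{2} - \frac{L}{4}$ ($M{\left(t,L \right)} = - \frac{L - -2}{4} = - \frac{L + 2}{4} = - \frac{2 + L}{4} = - \frac{1}{2} - \frac{L}{4}$)
$N{\left(V \right)} = \frac{V^{2}}{9}$
$\sqrt{-47936 + N{\left(M{\left(d,-11 \right)} \right)}} = \sqrt{-47936 + \frac{\left(- \frac{1}{2} - - \frac{11}{4}\right)^{2}}{9}} = \sqrt{-47936 + \frac{\left(- \frac{1}{2} + \frac{11}{4}\right)^{2}}{9}} = \sqrt{-47936 + \frac{\left(\frac{9}{4}\right)^{2}}{9}} = \sqrt{-47936 + \frac{1}{9} \cdot \frac{81}{16}} = \sqrt{-47936 + \frac{9}{16}} = \sqrt{- \frac{766967}{16}} = \frac{i \sqrt{766967}}{4}$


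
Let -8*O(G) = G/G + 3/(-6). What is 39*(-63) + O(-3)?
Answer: -39313/16 ≈ -2457.1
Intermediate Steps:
O(G) = -1/16 (O(G) = -(G/G + 3/(-6))/8 = -(1 + 3*(-⅙))/8 = -(1 - ½)/8 = -⅛*½ = -1/16)
39*(-63) + O(-3) = 39*(-63) - 1/16 = -2457 - 1/16 = -39313/16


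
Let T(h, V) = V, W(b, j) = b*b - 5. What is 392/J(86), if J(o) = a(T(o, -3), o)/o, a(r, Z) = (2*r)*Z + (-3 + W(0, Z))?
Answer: -8428/131 ≈ -64.336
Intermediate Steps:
W(b, j) = -5 + b² (W(b, j) = b² - 5 = -5 + b²)
a(r, Z) = -8 + 2*Z*r (a(r, Z) = (2*r)*Z + (-3 + (-5 + 0²)) = 2*Z*r + (-3 + (-5 + 0)) = 2*Z*r + (-3 - 5) = 2*Z*r - 8 = -8 + 2*Z*r)
J(o) = (-8 - 6*o)/o (J(o) = (-8 + 2*o*(-3))/o = (-8 - 6*o)/o)
392/J(86) = 392/(-6 - 8/86) = 392/(-6 - 8*1/86) = 392/(-6 - 4/43) = 392/(-262/43) = 392*(-43/262) = -8428/131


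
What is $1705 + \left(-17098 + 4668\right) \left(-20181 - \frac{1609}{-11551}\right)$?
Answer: $\frac{2897566080915}{11551} \approx 2.5085 \cdot 10^{8}$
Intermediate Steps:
$1705 + \left(-17098 + 4668\right) \left(-20181 - \frac{1609}{-11551}\right) = 1705 - 12430 \left(-20181 - - \frac{1609}{11551}\right) = 1705 - 12430 \left(-20181 + \frac{1609}{11551}\right) = 1705 - - \frac{2897546386460}{11551} = 1705 + \frac{2897546386460}{11551} = \frac{2897566080915}{11551}$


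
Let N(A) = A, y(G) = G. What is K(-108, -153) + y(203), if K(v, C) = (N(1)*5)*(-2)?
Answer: 193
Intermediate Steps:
K(v, C) = -10 (K(v, C) = (1*5)*(-2) = 5*(-2) = -10)
K(-108, -153) + y(203) = -10 + 203 = 193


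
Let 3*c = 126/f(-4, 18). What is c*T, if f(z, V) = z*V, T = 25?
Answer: -175/12 ≈ -14.583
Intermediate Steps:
f(z, V) = V*z
c = -7/12 (c = (126/((18*(-4))))/3 = (126/(-72))/3 = (126*(-1/72))/3 = (1/3)*(-7/4) = -7/12 ≈ -0.58333)
c*T = -7/12*25 = -175/12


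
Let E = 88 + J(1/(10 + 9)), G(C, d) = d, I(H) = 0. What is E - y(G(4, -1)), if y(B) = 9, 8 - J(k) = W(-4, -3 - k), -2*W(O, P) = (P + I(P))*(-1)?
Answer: 1682/19 ≈ 88.526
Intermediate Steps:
W(O, P) = P/2 (W(O, P) = -(P + 0)*(-1)/2 = -P*(-1)/2 = -(-1)*P/2 = P/2)
J(k) = 19/2 + k/2 (J(k) = 8 - (-3 - k)/2 = 8 - (-3/2 - k/2) = 8 + (3/2 + k/2) = 19/2 + k/2)
E = 1853/19 (E = 88 + (19/2 + 1/(2*(10 + 9))) = 88 + (19/2 + (½)/19) = 88 + (19/2 + (½)*(1/19)) = 88 + (19/2 + 1/38) = 88 + 181/19 = 1853/19 ≈ 97.526)
E - y(G(4, -1)) = 1853/19 - 1*9 = 1853/19 - 9 = 1682/19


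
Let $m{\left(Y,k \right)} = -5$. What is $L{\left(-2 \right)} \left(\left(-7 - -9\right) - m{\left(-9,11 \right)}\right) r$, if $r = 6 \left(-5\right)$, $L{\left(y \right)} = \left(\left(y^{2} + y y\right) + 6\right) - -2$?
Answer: $-3360$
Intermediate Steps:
$L{\left(y \right)} = 8 + 2 y^{2}$ ($L{\left(y \right)} = \left(\left(y^{2} + y^{2}\right) + 6\right) + 2 = \left(2 y^{2} + 6\right) + 2 = \left(6 + 2 y^{2}\right) + 2 = 8 + 2 y^{2}$)
$r = -30$
$L{\left(-2 \right)} \left(\left(-7 - -9\right) - m{\left(-9,11 \right)}\right) r = \left(8 + 2 \left(-2\right)^{2}\right) \left(\left(-7 - -9\right) - -5\right) \left(-30\right) = \left(8 + 2 \cdot 4\right) \left(\left(-7 + 9\right) + 5\right) \left(-30\right) = \left(8 + 8\right) \left(2 + 5\right) \left(-30\right) = 16 \cdot 7 \left(-30\right) = 112 \left(-30\right) = -3360$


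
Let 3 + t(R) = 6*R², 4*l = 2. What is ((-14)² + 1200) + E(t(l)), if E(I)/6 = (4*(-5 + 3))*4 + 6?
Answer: 1240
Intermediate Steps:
l = ½ (l = (¼)*2 = ½ ≈ 0.50000)
t(R) = -3 + 6*R²
E(I) = -156 (E(I) = 6*((4*(-5 + 3))*4 + 6) = 6*((4*(-2))*4 + 6) = 6*(-8*4 + 6) = 6*(-32 + 6) = 6*(-26) = -156)
((-14)² + 1200) + E(t(l)) = ((-14)² + 1200) - 156 = (196 + 1200) - 156 = 1396 - 156 = 1240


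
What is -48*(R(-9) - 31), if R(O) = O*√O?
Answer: 1488 + 1296*I ≈ 1488.0 + 1296.0*I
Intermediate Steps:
R(O) = O^(3/2)
-48*(R(-9) - 31) = -48*((-9)^(3/2) - 31) = -48*(-27*I - 31) = -48*(-31 - 27*I) = 1488 + 1296*I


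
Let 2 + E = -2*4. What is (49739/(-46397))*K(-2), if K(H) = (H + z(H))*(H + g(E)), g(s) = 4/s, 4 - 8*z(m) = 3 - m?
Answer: -2536689/463970 ≈ -5.4674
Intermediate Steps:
z(m) = 1/8 + m/8 (z(m) = 1/2 - (3 - m)/8 = 1/2 + (-3/8 + m/8) = 1/8 + m/8)
E = -10 (E = -2 - 2*4 = -2 - 8 = -10)
K(H) = (-2/5 + H)*(1/8 + 9*H/8) (K(H) = (H + (1/8 + H/8))*(H + 4/(-10)) = (1/8 + 9*H/8)*(H + 4*(-1/10)) = (1/8 + 9*H/8)*(H - 2/5) = (1/8 + 9*H/8)*(-2/5 + H) = (-2/5 + H)*(1/8 + 9*H/8))
(49739/(-46397))*K(-2) = (49739/(-46397))*(-1/20 - 13/40*(-2) + (9/8)*(-2)**2) = (49739*(-1/46397))*(-1/20 + 13/20 + (9/8)*4) = -49739*(-1/20 + 13/20 + 9/2)/46397 = -49739/46397*51/10 = -2536689/463970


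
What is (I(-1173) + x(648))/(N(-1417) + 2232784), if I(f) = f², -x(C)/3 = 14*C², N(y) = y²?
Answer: -16260039/4240673 ≈ -3.8343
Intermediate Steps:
x(C) = -42*C²
(I(-1173) + x(648))/(N(-1417) + 2232784) = ((-1173)² - 42*648²)/((-1417)² + 2232784) = (1375929 - 42*419904)/(2007889 + 2232784) = (1375929 - 17635968)/4240673 = -16260039*1/4240673 = -16260039/4240673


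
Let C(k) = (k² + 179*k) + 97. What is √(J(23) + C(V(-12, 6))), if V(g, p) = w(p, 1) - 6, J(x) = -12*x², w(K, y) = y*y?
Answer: I*√7121 ≈ 84.386*I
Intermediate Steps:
w(K, y) = y²
V(g, p) = -5 (V(g, p) = 1² - 6 = 1 - 6 = -5)
C(k) = 97 + k² + 179*k
√(J(23) + C(V(-12, 6))) = √(-12*23² + (97 + (-5)² + 179*(-5))) = √(-12*529 + (97 + 25 - 895)) = √(-6348 - 773) = √(-7121) = I*√7121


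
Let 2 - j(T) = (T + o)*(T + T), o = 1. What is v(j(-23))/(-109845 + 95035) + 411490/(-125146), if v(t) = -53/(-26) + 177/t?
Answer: -10002434121093/3041912871725 ≈ -3.2882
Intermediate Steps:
j(T) = 2 - 2*T*(1 + T) (j(T) = 2 - (T + 1)*(T + T) = 2 - (1 + T)*2*T = 2 - 2*T*(1 + T))
v(t) = 53/26 + 177/t (v(t) = -53*(-1/26) + 177/t = 53/26 + 177/t)
v(j(-23))/(-109845 + 95035) + 411490/(-125146) = (53/26 + 177/(2 - 2*(-23) - 2*(-23)²))/(-109845 + 95035) + 411490/(-125146) = (53/26 + 177/(2 + 46 - 2*529))/(-14810) + 411490*(-1/125146) = (53/26 + 177/(2 + 46 - 1058))*(-1/14810) - 205745/62573 = (53/26 + 177/(-1010))*(-1/14810) - 205745/62573 = (53/26 + 177*(-1/1010))*(-1/14810) - 205745/62573 = (53/26 - 177/1010)*(-1/14810) - 205745/62573 = (12232/6565)*(-1/14810) - 205745/62573 = -6116/48613825 - 205745/62573 = -10002434121093/3041912871725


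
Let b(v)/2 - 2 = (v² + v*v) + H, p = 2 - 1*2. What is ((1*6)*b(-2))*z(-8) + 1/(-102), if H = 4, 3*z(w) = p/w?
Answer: -1/102 ≈ -0.0098039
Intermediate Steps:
p = 0 (p = 2 - 2 = 0)
z(w) = 0 (z(w) = (0/w)/3 = (⅓)*0 = 0)
b(v) = 12 + 4*v² (b(v) = 4 + 2*((v² + v*v) + 4) = 4 + 2*((v² + v²) + 4) = 4 + 2*(2*v² + 4) = 4 + 2*(4 + 2*v²) = 4 + (8 + 4*v²) = 12 + 4*v²)
((1*6)*b(-2))*z(-8) + 1/(-102) = ((1*6)*(12 + 4*(-2)²))*0 + 1/(-102) = (6*(12 + 4*4))*0 - 1/102 = (6*(12 + 16))*0 - 1/102 = (6*28)*0 - 1/102 = 168*0 - 1/102 = 0 - 1/102 = -1/102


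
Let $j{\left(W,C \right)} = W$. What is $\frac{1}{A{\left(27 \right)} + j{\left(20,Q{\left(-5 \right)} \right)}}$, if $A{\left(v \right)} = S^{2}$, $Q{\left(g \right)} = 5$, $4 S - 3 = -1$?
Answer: $\frac{4}{81} \approx 0.049383$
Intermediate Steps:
$S = \frac{1}{2}$ ($S = \frac{3}{4} + \frac{1}{4} \left(-1\right) = \frac{3}{4} - \frac{1}{4} = \frac{1}{2} \approx 0.5$)
$A{\left(v \right)} = \frac{1}{4}$ ($A{\left(v \right)} = \left(\frac{1}{2}\right)^{2} = \frac{1}{4}$)
$\frac{1}{A{\left(27 \right)} + j{\left(20,Q{\left(-5 \right)} \right)}} = \frac{1}{\frac{1}{4} + 20} = \frac{1}{\frac{81}{4}} = \frac{4}{81}$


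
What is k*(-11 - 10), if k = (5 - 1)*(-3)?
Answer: 252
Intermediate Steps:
k = -12 (k = 4*(-3) = -12)
k*(-11 - 10) = -12*(-11 - 10) = -12*(-21) = 252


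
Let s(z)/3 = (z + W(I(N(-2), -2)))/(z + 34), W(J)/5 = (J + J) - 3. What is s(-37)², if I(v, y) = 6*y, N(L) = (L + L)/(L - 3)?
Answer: 29584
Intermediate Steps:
N(L) = 2*L/(-3 + L) (N(L) = (2*L)/(-3 + L) = 2*L/(-3 + L))
W(J) = -15 + 10*J (W(J) = 5*((J + J) - 3) = 5*(2*J - 3) = 5*(-3 + 2*J) = -15 + 10*J)
s(z) = 3*(-135 + z)/(34 + z) (s(z) = 3*((z + (-15 + 10*(6*(-2))))/(z + 34)) = 3*((z + (-15 + 10*(-12)))/(34 + z)) = 3*((z + (-15 - 120))/(34 + z)) = 3*((z - 135)/(34 + z)) = 3*((-135 + z)/(34 + z)) = 3*(-135 + z)/(34 + z))
s(-37)² = (3*(-135 - 37)/(34 - 37))² = (3*(-172)/(-3))² = (3*(-⅓)*(-172))² = 172² = 29584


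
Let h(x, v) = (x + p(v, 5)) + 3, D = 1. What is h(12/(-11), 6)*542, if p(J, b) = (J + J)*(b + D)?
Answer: 440646/11 ≈ 40059.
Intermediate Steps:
p(J, b) = 2*J*(1 + b) (p(J, b) = (J + J)*(b + 1) = (2*J)*(1 + b) = 2*J*(1 + b))
h(x, v) = 3 + x + 12*v (h(x, v) = (x + 2*v*(1 + 5)) + 3 = (x + 2*v*6) + 3 = (x + 12*v) + 3 = 3 + x + 12*v)
h(12/(-11), 6)*542 = (3 + 12/(-11) + 12*6)*542 = (3 + 12*(-1/11) + 72)*542 = (3 - 12/11 + 72)*542 = (813/11)*542 = 440646/11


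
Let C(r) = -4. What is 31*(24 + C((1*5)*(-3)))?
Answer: 620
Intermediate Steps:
31*(24 + C((1*5)*(-3))) = 31*(24 - 4) = 31*20 = 620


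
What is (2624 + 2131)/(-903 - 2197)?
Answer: -951/620 ≈ -1.5339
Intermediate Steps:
(2624 + 2131)/(-903 - 2197) = 4755/(-3100) = 4755*(-1/3100) = -951/620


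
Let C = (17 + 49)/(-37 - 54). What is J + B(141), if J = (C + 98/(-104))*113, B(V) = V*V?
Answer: 7168093/364 ≈ 19693.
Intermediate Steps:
B(V) = V²
C = -66/91 (C = 66/(-91) = 66*(-1/91) = -66/91 ≈ -0.72528)
J = -68591/364 (J = (-66/91 + 98/(-104))*113 = (-66/91 + 98*(-1/104))*113 = (-66/91 - 49/52)*113 = -607/364*113 = -68591/364 ≈ -188.44)
J + B(141) = -68591/364 + 141² = -68591/364 + 19881 = 7168093/364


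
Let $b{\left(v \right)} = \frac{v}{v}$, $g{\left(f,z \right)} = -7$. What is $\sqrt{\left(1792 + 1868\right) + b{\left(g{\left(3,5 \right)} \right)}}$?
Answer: $\sqrt{3661} \approx 60.506$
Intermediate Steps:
$b{\left(v \right)} = 1$
$\sqrt{\left(1792 + 1868\right) + b{\left(g{\left(3,5 \right)} \right)}} = \sqrt{\left(1792 + 1868\right) + 1} = \sqrt{3660 + 1} = \sqrt{3661}$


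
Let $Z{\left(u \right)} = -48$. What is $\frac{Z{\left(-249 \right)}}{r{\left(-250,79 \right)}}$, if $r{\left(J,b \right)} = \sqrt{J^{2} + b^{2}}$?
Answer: $- \frac{48 \sqrt{68741}}{68741} \approx -0.18308$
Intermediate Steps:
$\frac{Z{\left(-249 \right)}}{r{\left(-250,79 \right)}} = - \frac{48}{\sqrt{\left(-250\right)^{2} + 79^{2}}} = - \frac{48}{\sqrt{62500 + 6241}} = - \frac{48}{\sqrt{68741}} = - 48 \frac{\sqrt{68741}}{68741} = - \frac{48 \sqrt{68741}}{68741}$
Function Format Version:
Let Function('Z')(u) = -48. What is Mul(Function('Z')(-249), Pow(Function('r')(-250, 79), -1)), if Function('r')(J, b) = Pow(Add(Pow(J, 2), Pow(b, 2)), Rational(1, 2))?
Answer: Mul(Rational(-48, 68741), Pow(68741, Rational(1, 2))) ≈ -0.18308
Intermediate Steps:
Mul(Function('Z')(-249), Pow(Function('r')(-250, 79), -1)) = Mul(-48, Pow(Pow(Add(Pow(-250, 2), Pow(79, 2)), Rational(1, 2)), -1)) = Mul(-48, Pow(Pow(Add(62500, 6241), Rational(1, 2)), -1)) = Mul(-48, Pow(Pow(68741, Rational(1, 2)), -1)) = Mul(-48, Mul(Rational(1, 68741), Pow(68741, Rational(1, 2)))) = Mul(Rational(-48, 68741), Pow(68741, Rational(1, 2)))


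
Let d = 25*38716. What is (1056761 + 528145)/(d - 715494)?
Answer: 792453/126203 ≈ 6.2792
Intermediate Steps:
d = 967900
(1056761 + 528145)/(d - 715494) = (1056761 + 528145)/(967900 - 715494) = 1584906/252406 = 1584906*(1/252406) = 792453/126203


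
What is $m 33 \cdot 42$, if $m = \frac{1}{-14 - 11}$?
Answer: $- \frac{1386}{25} \approx -55.44$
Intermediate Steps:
$m = - \frac{1}{25}$ ($m = \frac{1}{-25} = - \frac{1}{25} \approx -0.04$)
$m 33 \cdot 42 = \left(- \frac{1}{25}\right) 33 \cdot 42 = \left(- \frac{33}{25}\right) 42 = - \frac{1386}{25}$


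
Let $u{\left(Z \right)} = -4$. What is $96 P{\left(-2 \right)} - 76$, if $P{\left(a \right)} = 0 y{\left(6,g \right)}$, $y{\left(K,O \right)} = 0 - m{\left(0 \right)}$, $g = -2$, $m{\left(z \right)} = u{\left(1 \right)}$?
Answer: $-76$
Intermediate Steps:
$m{\left(z \right)} = -4$
$y{\left(K,O \right)} = 4$ ($y{\left(K,O \right)} = 0 - -4 = 0 + 4 = 4$)
$P{\left(a \right)} = 0$ ($P{\left(a \right)} = 0 \cdot 4 = 0$)
$96 P{\left(-2 \right)} - 76 = 96 \cdot 0 - 76 = 0 - 76 = -76$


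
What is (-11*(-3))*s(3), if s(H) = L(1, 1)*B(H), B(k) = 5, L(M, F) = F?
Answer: 165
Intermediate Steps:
s(H) = 5 (s(H) = 1*5 = 5)
(-11*(-3))*s(3) = -11*(-3)*5 = 33*5 = 165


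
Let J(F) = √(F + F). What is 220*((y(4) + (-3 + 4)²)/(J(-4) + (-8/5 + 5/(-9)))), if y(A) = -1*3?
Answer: 1920600/25609 + 1782000*I*√2/25609 ≈ 74.997 + 98.408*I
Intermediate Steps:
y(A) = -3
J(F) = √2*√F (J(F) = √(2*F) = √2*√F)
220*((y(4) + (-3 + 4)²)/(J(-4) + (-8/5 + 5/(-9)))) = 220*((-3 + (-3 + 4)²)/(√2*√(-4) + (-8/5 + 5/(-9)))) = 220*((-3 + 1²)/(√2*(2*I) + (-8*⅕ + 5*(-⅑)))) = 220*((-3 + 1)/(2*I*√2 + (-8/5 - 5/9))) = 220*(-2/(2*I*√2 - 97/45)) = 220*(-2/(-97/45 + 2*I*√2)) = -440/(-97/45 + 2*I*√2)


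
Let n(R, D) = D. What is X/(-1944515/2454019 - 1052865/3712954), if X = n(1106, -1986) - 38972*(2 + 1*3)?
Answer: 1793593757850854596/9803645461745 ≈ 1.8295e+5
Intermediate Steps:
X = -196846 (X = -1986 - 38972*(2 + 1*3) = -1986 - 38972*(2 + 3) = -1986 - 38972*5 = -1986 - 1*194860 = -1986 - 194860 = -196846)
X/(-1944515/2454019 - 1052865/3712954) = -196846/(-1944515/2454019 - 1052865/3712954) = -196846/(-9803645461745/9111659662126) = -196846*(-9111659662126/9803645461745) = 1793593757850854596/9803645461745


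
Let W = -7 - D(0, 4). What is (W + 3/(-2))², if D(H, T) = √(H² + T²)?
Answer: 625/4 ≈ 156.25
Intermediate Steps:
W = -11 (W = -7 - √(0² + 4²) = -7 - √(0 + 16) = -7 - √16 = -7 - 1*4 = -7 - 4 = -11)
(W + 3/(-2))² = (-11 + 3/(-2))² = (-11 + 3*(-½))² = (-11 - 3/2)² = (-25/2)² = 625/4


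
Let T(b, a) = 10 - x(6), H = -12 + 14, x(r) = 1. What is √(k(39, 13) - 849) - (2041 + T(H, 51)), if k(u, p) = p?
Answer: -2050 + 2*I*√209 ≈ -2050.0 + 28.914*I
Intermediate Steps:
H = 2
T(b, a) = 9 (T(b, a) = 10 - 1*1 = 10 - 1 = 9)
√(k(39, 13) - 849) - (2041 + T(H, 51)) = √(13 - 849) - (2041 + 9) = √(-836) - 1*2050 = 2*I*√209 - 2050 = -2050 + 2*I*√209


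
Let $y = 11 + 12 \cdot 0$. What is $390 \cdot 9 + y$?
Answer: $3521$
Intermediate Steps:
$y = 11$ ($y = 11 + 0 = 11$)
$390 \cdot 9 + y = 390 \cdot 9 + 11 = 3510 + 11 = 3521$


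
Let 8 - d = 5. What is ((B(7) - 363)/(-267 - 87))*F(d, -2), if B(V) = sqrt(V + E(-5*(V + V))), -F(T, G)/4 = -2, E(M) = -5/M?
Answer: 484/59 - 2*sqrt(154)/413 ≈ 8.1433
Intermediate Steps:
d = 3 (d = 8 - 1*5 = 8 - 5 = 3)
F(T, G) = 8 (F(T, G) = -4*(-2) = 8)
B(V) = sqrt(V + 1/(2*V)) (B(V) = sqrt(V - 5*(-1/(5*(V + V)))) = sqrt(V - 5*(-1/(10*V))) = sqrt(V - (-1)/(2*V)) = sqrt(V + 1/(2*V)))
((B(7) - 363)/(-267 - 87))*F(d, -2) = ((sqrt(2/7 + 4*7)/2 - 363)/(-267 - 87))*8 = ((sqrt(2*(1/7) + 28)/2 - 363)/(-354))*8 = ((sqrt(2/7 + 28)/2 - 363)*(-1/354))*8 = ((sqrt(198/7)/2 - 363)*(-1/354))*8 = (((3*sqrt(154)/7)/2 - 363)*(-1/354))*8 = ((3*sqrt(154)/14 - 363)*(-1/354))*8 = ((-363 + 3*sqrt(154)/14)*(-1/354))*8 = (121/118 - sqrt(154)/1652)*8 = 484/59 - 2*sqrt(154)/413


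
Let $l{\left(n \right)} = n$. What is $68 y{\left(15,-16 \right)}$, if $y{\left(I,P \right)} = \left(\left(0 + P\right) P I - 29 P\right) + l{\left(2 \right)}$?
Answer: $292808$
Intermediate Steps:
$y{\left(I,P \right)} = 2 - 29 P + I P^{2}$ ($y{\left(I,P \right)} = \left(\left(0 + P\right) P I - 29 P\right) + 2 = \left(P P I - 29 P\right) + 2 = \left(P^{2} I - 29 P\right) + 2 = \left(I P^{2} - 29 P\right) + 2 = \left(- 29 P + I P^{2}\right) + 2 = 2 - 29 P + I P^{2}$)
$68 y{\left(15,-16 \right)} = 68 \left(2 - -464 + 15 \left(-16\right)^{2}\right) = 68 \left(2 + 464 + 15 \cdot 256\right) = 68 \left(2 + 464 + 3840\right) = 68 \cdot 4306 = 292808$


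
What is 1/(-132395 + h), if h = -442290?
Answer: -1/574685 ≈ -1.7401e-6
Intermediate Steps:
1/(-132395 + h) = 1/(-132395 - 442290) = 1/(-574685) = -1/574685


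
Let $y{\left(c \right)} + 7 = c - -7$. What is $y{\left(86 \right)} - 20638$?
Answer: $-20552$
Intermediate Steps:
$y{\left(c \right)} = c$ ($y{\left(c \right)} = -7 + \left(c - -7\right) = -7 + \left(c + 7\right) = -7 + \left(7 + c\right) = c$)
$y{\left(86 \right)} - 20638 = 86 - 20638 = -20552$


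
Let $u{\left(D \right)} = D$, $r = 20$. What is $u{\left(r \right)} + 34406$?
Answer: $34426$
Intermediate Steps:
$u{\left(r \right)} + 34406 = 20 + 34406 = 34426$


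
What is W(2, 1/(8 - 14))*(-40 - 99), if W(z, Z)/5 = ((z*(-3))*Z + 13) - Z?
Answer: -59075/6 ≈ -9845.8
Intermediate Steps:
W(z, Z) = 65 - 5*Z - 15*Z*z (W(z, Z) = 5*(((z*(-3))*Z + 13) - Z) = 5*(((-3*z)*Z + 13) - Z) = 5*((-3*Z*z + 13) - Z) = 5*((13 - 3*Z*z) - Z) = 5*(13 - Z - 3*Z*z) = 65 - 5*Z - 15*Z*z)
W(2, 1/(8 - 14))*(-40 - 99) = (65 - 5/(8 - 14) - 15*2/(8 - 14))*(-40 - 99) = (65 - 5/(-6) - 15*2/(-6))*(-139) = (65 - 5*(-1/6) - 15*(-1/6)*2)*(-139) = (65 + 5/6 + 5)*(-139) = (425/6)*(-139) = -59075/6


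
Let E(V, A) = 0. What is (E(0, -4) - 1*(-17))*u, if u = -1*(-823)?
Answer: 13991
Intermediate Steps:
u = 823
(E(0, -4) - 1*(-17))*u = (0 - 1*(-17))*823 = (0 + 17)*823 = 17*823 = 13991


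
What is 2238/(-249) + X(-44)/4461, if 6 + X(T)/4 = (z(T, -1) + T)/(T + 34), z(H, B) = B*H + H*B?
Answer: -16656794/1851315 ≈ -8.9973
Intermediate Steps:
z(H, B) = 2*B*H (z(H, B) = B*H + B*H = 2*B*H)
X(T) = -24 - 4*T/(34 + T) (X(T) = -24 + 4*((2*(-1)*T + T)/(T + 34)) = -24 + 4*((-2*T + T)/(34 + T)) = -24 + 4*((-T)/(34 + T)) = -24 + 4*(-T/(34 + T)) = -24 - 4*T/(34 + T))
2238/(-249) + X(-44)/4461 = 2238/(-249) + (4*(-204 - 7*(-44))/(34 - 44))/4461 = 2238*(-1/249) + (4*(-204 + 308)/(-10))*(1/4461) = -746/83 + (4*(-⅒)*104)*(1/4461) = -746/83 - 208/5*1/4461 = -746/83 - 208/22305 = -16656794/1851315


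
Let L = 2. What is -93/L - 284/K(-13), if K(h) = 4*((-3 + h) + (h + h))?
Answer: -941/21 ≈ -44.810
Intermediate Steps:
K(h) = -12 + 12*h (K(h) = 4*((-3 + h) + 2*h) = 4*(-3 + 3*h) = -12 + 12*h)
-93/L - 284/K(-13) = -93/2 - 284/(-12 + 12*(-13)) = -93*½ - 284/(-12 - 156) = -93/2 - 284/(-168) = -93/2 - 284*(-1/168) = -93/2 + 71/42 = -941/21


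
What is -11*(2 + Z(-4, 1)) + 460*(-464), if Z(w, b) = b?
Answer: -213473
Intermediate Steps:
-11*(2 + Z(-4, 1)) + 460*(-464) = -11*(2 + 1) + 460*(-464) = -11*3 - 213440 = -33 - 213440 = -213473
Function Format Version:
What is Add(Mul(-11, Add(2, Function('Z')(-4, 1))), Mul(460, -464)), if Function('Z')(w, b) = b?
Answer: -213473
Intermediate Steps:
Add(Mul(-11, Add(2, Function('Z')(-4, 1))), Mul(460, -464)) = Add(Mul(-11, Add(2, 1)), Mul(460, -464)) = Add(Mul(-11, 3), -213440) = Add(-33, -213440) = -213473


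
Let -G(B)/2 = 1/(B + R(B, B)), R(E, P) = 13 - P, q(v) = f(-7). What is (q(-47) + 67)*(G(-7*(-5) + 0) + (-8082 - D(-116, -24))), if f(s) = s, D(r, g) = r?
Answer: -6213600/13 ≈ -4.7797e+5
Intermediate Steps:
q(v) = -7
G(B) = -2/13 (G(B) = -2/(B + (13 - B)) = -2/13)
(q(-47) + 67)*(G(-7*(-5) + 0) + (-8082 - D(-116, -24))) = (-7 + 67)*(-2/13 + (-8082 - 1*(-116))) = 60*(-2/13 + (-8082 + 116)) = 60*(-2/13 - 7966) = 60*(-103560/13) = -6213600/13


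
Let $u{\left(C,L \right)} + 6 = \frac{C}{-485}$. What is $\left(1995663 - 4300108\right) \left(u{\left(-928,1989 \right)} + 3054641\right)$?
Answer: $- \frac{682806547904767}{97} \approx -7.0392 \cdot 10^{12}$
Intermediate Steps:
$u{\left(C,L \right)} = -6 - \frac{C}{485}$ ($u{\left(C,L \right)} = -6 + \frac{C}{-485} = -6 + C \left(- \frac{1}{485}\right) = -6 - \frac{C}{485}$)
$\left(1995663 - 4300108\right) \left(u{\left(-928,1989 \right)} + 3054641\right) = \left(1995663 - 4300108\right) \left(\left(-6 - - \frac{928}{485}\right) + 3054641\right) = - 2304445 \left(\left(-6 + \frac{928}{485}\right) + 3054641\right) = - 2304445 \left(- \frac{1982}{485} + 3054641\right) = \left(-2304445\right) \frac{1481498903}{485} = - \frac{682806547904767}{97}$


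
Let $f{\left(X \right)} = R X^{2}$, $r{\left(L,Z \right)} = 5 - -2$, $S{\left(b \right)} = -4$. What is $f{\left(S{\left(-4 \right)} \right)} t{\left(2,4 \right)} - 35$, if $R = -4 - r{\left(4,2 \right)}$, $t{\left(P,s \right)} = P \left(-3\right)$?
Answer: $1021$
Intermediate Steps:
$t{\left(P,s \right)} = - 3 P$
$r{\left(L,Z \right)} = 7$ ($r{\left(L,Z \right)} = 5 + 2 = 7$)
$R = -11$ ($R = -4 - 7 = -11$)
$f{\left(X \right)} = - 11 X^{2}$
$f{\left(S{\left(-4 \right)} \right)} t{\left(2,4 \right)} - 35 = - 11 \left(-4\right)^{2} \left(\left(-3\right) 2\right) - 35 = \left(-11\right) 16 \left(-6\right) - 35 = \left(-176\right) \left(-6\right) - 35 = 1056 - 35 = 1021$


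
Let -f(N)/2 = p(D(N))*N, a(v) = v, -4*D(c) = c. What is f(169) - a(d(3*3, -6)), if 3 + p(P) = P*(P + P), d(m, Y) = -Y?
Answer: -4822777/4 ≈ -1.2057e+6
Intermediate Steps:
D(c) = -c/4
p(P) = -3 + 2*P² (p(P) = -3 + P*(P + P) = -3 + P*(2*P) = -3 + 2*P²)
f(N) = -2*N*(-3 + N²/8) (f(N) = -2*(-3 + 2*(-N/4)²)*N = -2*(-3 + 2*(N²/16))*N = -2*(-3 + N²/8)*N = -2*N*(-3 + N²/8))
f(169) - a(d(3*3, -6)) = (¼)*169*(24 - 1*169²) - (-1)*(-6) = (¼)*169*(24 - 1*28561) - 1*6 = (¼)*169*(24 - 28561) - 6 = (¼)*169*(-28537) - 6 = -4822753/4 - 6 = -4822777/4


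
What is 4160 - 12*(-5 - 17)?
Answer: 4424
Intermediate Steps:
4160 - 12*(-5 - 17) = 4160 - 12*(-22) = 4160 + 264 = 4424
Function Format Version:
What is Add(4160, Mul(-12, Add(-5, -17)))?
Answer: 4424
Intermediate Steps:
Add(4160, Mul(-12, Add(-5, -17))) = Add(4160, Mul(-12, -22)) = Add(4160, 264) = 4424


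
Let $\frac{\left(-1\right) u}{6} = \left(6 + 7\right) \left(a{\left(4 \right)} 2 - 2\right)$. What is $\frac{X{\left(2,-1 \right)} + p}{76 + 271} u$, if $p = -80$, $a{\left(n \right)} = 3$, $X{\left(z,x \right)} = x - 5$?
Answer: $\frac{26832}{347} \approx 77.326$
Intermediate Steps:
$X{\left(z,x \right)} = -5 + x$
$u = -312$ ($u = - 6 \left(6 + 7\right) \left(3 \cdot 2 - 2\right) = - 6 \cdot 13 \left(6 - 2\right) = - 6 \cdot 13 \cdot 4 = \left(-6\right) 52 = -312$)
$\frac{X{\left(2,-1 \right)} + p}{76 + 271} u = \frac{\left(-5 - 1\right) - 80}{76 + 271} \left(-312\right) = \frac{-6 - 80}{347} \left(-312\right) = \left(-86\right) \frac{1}{347} \left(-312\right) = \left(- \frac{86}{347}\right) \left(-312\right) = \frac{26832}{347}$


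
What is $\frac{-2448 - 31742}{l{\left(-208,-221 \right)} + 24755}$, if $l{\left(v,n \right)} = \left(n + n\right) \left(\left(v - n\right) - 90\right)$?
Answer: $- \frac{34190}{58789} \approx -0.58157$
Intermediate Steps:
$l{\left(v,n \right)} = 2 n \left(-90 + v - n\right)$
$\frac{-2448 - 31742}{l{\left(-208,-221 \right)} + 24755} = \frac{-2448 - 31742}{2 \left(-221\right) \left(-90 - 208 - -221\right) + 24755} = - \frac{34190}{2 \left(-221\right) \left(-90 - 208 + 221\right) + 24755} = - \frac{34190}{2 \left(-221\right) \left(-77\right) + 24755} = - \frac{34190}{34034 + 24755} = - \frac{34190}{58789}$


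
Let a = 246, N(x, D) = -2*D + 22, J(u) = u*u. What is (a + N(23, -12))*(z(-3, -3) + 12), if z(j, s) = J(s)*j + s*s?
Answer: -1752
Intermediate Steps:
J(u) = u²
N(x, D) = 22 - 2*D
z(j, s) = s² + j*s² (z(j, s) = s²*j + s*s = j*s² + s² = s² + j*s²)
(a + N(23, -12))*(z(-3, -3) + 12) = (246 + (22 - 2*(-12)))*((-3)²*(1 - 3) + 12) = (246 + (22 + 24))*(9*(-2) + 12) = (246 + 46)*(-18 + 12) = 292*(-6) = -1752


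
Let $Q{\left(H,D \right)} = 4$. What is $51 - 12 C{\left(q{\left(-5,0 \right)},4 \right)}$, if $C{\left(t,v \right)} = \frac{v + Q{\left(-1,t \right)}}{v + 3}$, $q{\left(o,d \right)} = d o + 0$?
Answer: $\frac{261}{7} \approx 37.286$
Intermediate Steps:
$q{\left(o,d \right)} = d o$
$C{\left(t,v \right)} = \frac{4 + v}{3 + v}$ ($C{\left(t,v \right)} = \frac{v + 4}{v + 3} = \frac{4 + v}{3 + v}$)
$51 - 12 C{\left(q{\left(-5,0 \right)},4 \right)} = 51 - 12 \frac{4 + 4}{3 + 4} = 51 - 12 \cdot \frac{1}{7} \cdot 8 = 51 - \frac{96}{7} = \frac{261}{7}$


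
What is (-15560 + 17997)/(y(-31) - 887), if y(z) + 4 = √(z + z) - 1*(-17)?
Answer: -1064969/381969 - 2437*I*√62/763938 ≈ -2.7881 - 0.025118*I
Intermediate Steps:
y(z) = 13 + √2*√z (y(z) = -4 + (√(z + z) - 1*(-17)) = -4 + (√(2*z) + 17) = -4 + (√2*√z + 17) = -4 + (17 + √2*√z) = 13 + √2*√z)
(-15560 + 17997)/(y(-31) - 887) = (-15560 + 17997)/((13 + √2*√(-31)) - 887) = 2437/((13 + √2*(I*√31)) - 887) = 2437/((13 + I*√62) - 887) = 2437/(-874 + I*√62)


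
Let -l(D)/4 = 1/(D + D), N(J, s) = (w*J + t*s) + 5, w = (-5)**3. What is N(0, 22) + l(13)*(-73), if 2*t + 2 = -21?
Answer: -3078/13 ≈ -236.77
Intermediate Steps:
t = -23/2 (t = -1 + (1/2)*(-21) = -1 - 21/2 = -23/2 ≈ -11.500)
w = -125
N(J, s) = 5 - 125*J - 23*s/2 (N(J, s) = (-125*J - 23*s/2) + 5 = 5 - 125*J - 23*s/2)
l(D) = -2/D (l(D) = -4/(D + D) = -4*1/(2*D) = -2/D)
N(0, 22) + l(13)*(-73) = (5 - 125*0 - 23/2*22) - 2/13*(-73) = (5 + 0 - 253) - 2*1/13*(-73) = -248 - 2/13*(-73) = -248 + 146/13 = -3078/13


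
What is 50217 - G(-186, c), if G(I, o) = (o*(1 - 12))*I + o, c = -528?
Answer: 1131033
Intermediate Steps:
G(I, o) = o - 11*I*o (G(I, o) = (o*(-11))*I + o = (-11*o)*I + o = -11*I*o + o = o - 11*I*o)
50217 - G(-186, c) = 50217 - (-528)*(1 - 11*(-186)) = 50217 - (-528)*(1 + 2046) = 50217 - (-528)*2047 = 50217 - 1*(-1080816) = 50217 + 1080816 = 1131033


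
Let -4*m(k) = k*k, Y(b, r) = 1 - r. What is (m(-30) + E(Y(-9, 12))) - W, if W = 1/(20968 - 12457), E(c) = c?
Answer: -2008597/8511 ≈ -236.00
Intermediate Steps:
m(k) = -k²/4 (m(k) = -k*k/4 = -k²/4)
W = 1/8511 ≈ 0.00011749
(m(-30) + E(Y(-9, 12))) - W = (-¼*(-30)² + (1 - 1*12)) - 1*1/8511 = (-¼*900 + (1 - 12)) - 1/8511 = (-225 - 11) - 1/8511 = -236 - 1/8511 = -2008597/8511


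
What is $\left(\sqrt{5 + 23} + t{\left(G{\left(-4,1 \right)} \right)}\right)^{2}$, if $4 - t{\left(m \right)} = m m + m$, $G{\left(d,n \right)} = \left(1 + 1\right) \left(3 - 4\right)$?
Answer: $32 + 8 \sqrt{7} \approx 53.166$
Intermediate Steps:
$G{\left(d,n \right)} = -2$ ($G{\left(d,n \right)} = 2 \left(-1\right) = -2$)
$t{\left(m \right)} = 4 - m - m^{2}$ ($t{\left(m \right)} = 4 - \left(m m + m\right) = 4 - \left(m^{2} + m\right) = 4 - \left(m + m^{2}\right) = 4 - m - m^{2}$)
$\left(\sqrt{5 + 23} + t{\left(G{\left(-4,1 \right)} \right)}\right)^{2} = \left(\sqrt{5 + 23} - -2\right)^{2} = \left(\sqrt{28} + \left(4 + 2 - 4\right)\right)^{2} = \left(2 \sqrt{7} + \left(4 + 2 - 4\right)\right)^{2} = \left(2 \sqrt{7} + 2\right)^{2} = \left(2 + 2 \sqrt{7}\right)^{2}$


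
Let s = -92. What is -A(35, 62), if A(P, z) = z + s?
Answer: 30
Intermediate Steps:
A(P, z) = -92 + z (A(P, z) = z - 92 = -92 + z)
-A(35, 62) = -(-92 + 62) = -1*(-30) = 30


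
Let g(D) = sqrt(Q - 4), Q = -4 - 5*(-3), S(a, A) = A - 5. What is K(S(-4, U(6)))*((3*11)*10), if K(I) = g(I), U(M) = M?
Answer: 330*sqrt(7) ≈ 873.10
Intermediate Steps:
S(a, A) = -5 + A
Q = 11 (Q = -4 + 15 = 11)
g(D) = sqrt(7) (g(D) = sqrt(11 - 4) = sqrt(7))
K(I) = sqrt(7)
K(S(-4, U(6)))*((3*11)*10) = sqrt(7)*((3*11)*10) = sqrt(7)*(33*10) = sqrt(7)*330 = 330*sqrt(7)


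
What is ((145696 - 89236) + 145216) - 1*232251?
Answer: -30575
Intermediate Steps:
((145696 - 89236) + 145216) - 1*232251 = (56460 + 145216) - 232251 = 201676 - 232251 = -30575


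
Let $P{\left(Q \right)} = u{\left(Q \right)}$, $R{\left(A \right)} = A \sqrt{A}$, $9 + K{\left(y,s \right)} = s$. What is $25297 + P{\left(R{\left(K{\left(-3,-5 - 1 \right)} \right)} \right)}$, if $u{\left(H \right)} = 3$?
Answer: $25300$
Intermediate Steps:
$K{\left(y,s \right)} = -9 + s$
$R{\left(A \right)} = A^{\frac{3}{2}}$
$P{\left(Q \right)} = 3$
$25297 + P{\left(R{\left(K{\left(-3,-5 - 1 \right)} \right)} \right)} = 25297 + 3 = 25300$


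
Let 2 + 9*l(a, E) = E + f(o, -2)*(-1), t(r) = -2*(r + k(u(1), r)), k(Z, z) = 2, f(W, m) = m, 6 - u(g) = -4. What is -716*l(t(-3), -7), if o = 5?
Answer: 5012/9 ≈ 556.89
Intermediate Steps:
u(g) = 10 (u(g) = 6 - 1*(-4) = 6 + 4 = 10)
t(r) = -4 - 2*r (t(r) = -2*(r + 2) = -2*(2 + r) = -4 - 2*r)
l(a, E) = E/9 (l(a, E) = -2/9 + (E - 2*(-1))/9 = -2/9 + (E + 2)/9 = -2/9 + (2 + E)/9 = -2/9 + (2/9 + E/9) = E/9)
-716*l(t(-3), -7) = -716*(-7)/9 = -716*(-7/9) = 5012/9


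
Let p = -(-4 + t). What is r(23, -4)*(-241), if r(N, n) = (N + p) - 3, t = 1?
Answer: -5543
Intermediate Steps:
p = 3 (p = -(-4 + 1) = -1*(-3) = 3)
r(N, n) = N (r(N, n) = (N + 3) - 3 = (3 + N) - 3 = N)
r(23, -4)*(-241) = 23*(-241) = -5543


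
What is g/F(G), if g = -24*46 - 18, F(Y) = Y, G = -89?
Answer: 1122/89 ≈ 12.607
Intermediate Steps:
g = -1122 (g = -1104 - 18 = -1122)
g/F(G) = -1122/(-89) = -1122*(-1/89) = 1122/89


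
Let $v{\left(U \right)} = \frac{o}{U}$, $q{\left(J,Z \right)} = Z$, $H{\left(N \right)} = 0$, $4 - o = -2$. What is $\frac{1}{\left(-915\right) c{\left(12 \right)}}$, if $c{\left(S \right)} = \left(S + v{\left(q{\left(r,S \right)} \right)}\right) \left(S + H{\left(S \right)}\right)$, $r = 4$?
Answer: $- \frac{1}{137250} \approx -7.286 \cdot 10^{-6}$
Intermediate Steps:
$o = 6$ ($o = 4 - -2 = 4 + 2 = 6$)
$v{\left(U \right)} = \frac{6}{U}$
$c{\left(S \right)} = S \left(S + \frac{6}{S}\right)$ ($c{\left(S \right)} = \left(S + \frac{6}{S}\right) \left(S + 0\right) = \left(S + \frac{6}{S}\right) S = S \left(S + \frac{6}{S}\right)$)
$\frac{1}{\left(-915\right) c{\left(12 \right)}} = \frac{1}{\left(-915\right) \left(6 + 12^{2}\right)} = - \frac{1}{915 \left(6 + 144\right)} = - \frac{1}{915 \cdot 150} = \left(- \frac{1}{915}\right) \frac{1}{150} = - \frac{1}{137250}$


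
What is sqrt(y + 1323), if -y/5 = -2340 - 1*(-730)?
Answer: sqrt(9373) ≈ 96.814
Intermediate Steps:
y = 8050 (y = -5*(-2340 - 1*(-730)) = -5*(-2340 + 730) = -5*(-1610) = 8050)
sqrt(y + 1323) = sqrt(8050 + 1323) = sqrt(9373)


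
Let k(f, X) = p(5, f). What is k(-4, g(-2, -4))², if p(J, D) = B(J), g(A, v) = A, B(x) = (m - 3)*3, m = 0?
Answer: 81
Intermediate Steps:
B(x) = -9 (B(x) = (0 - 3)*3 = -3*3 = -9)
p(J, D) = -9
k(f, X) = -9
k(-4, g(-2, -4))² = (-9)² = 81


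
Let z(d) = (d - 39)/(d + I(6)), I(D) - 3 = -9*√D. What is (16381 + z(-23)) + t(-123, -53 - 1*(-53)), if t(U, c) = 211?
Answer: 712836/43 + 279*√6/43 ≈ 16593.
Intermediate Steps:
I(D) = 3 - 9*√D
z(d) = (-39 + d)/(3 + d - 9*√6) (z(d) = (d - 39)/(d + (3 - 9*√6)) = (-39 + d)/(3 + d - 9*√6))
(16381 + z(-23)) + t(-123, -53 - 1*(-53)) = (16381 + (-39 - 23)/(3 - 23 - 9*√6)) + 211 = (16381 - 62/(-20 - 9*√6)) + 211 = 16592 - 62/(-20 - 9*√6)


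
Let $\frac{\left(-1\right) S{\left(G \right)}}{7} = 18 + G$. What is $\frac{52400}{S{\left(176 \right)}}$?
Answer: $- \frac{26200}{679} \approx -38.586$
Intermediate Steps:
$S{\left(G \right)} = -126 - 7 G$ ($S{\left(G \right)} = - 7 \left(18 + G\right) = -126 - 7 G$)
$\frac{52400}{S{\left(176 \right)}} = \frac{52400}{-126 - 1232} = \frac{52400}{-1358} = 52400 \left(- \frac{1}{1358}\right) = - \frac{26200}{679}$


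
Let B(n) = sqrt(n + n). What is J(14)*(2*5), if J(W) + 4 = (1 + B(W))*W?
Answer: 100 + 280*sqrt(7) ≈ 840.81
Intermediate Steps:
B(n) = sqrt(2)*sqrt(n) (B(n) = sqrt(2*n) = sqrt(2)*sqrt(n))
J(W) = -4 + W*(1 + sqrt(2)*sqrt(W)) (J(W) = -4 + (1 + sqrt(2)*sqrt(W))*W = -4 + W*(1 + sqrt(2)*sqrt(W)))
J(14)*(2*5) = (-4 + 14 + sqrt(2)*14**(3/2))*(2*5) = (-4 + 14 + sqrt(2)*(14*sqrt(14)))*10 = (-4 + 14 + 28*sqrt(7))*10 = (10 + 28*sqrt(7))*10 = 100 + 280*sqrt(7)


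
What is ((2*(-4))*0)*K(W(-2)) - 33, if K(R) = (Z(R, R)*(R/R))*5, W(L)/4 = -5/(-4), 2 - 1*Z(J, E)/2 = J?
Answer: -33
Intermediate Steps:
Z(J, E) = 4 - 2*J
W(L) = 5 (W(L) = 4*(-5/(-4)) = 4*(-5*(-¼)) = 4*(5/4) = 5)
K(R) = 20 - 10*R (K(R) = ((4 - 2*R)*(R/R))*5 = ((4 - 2*R)*1)*5 = (4 - 2*R)*5 = 20 - 10*R)
((2*(-4))*0)*K(W(-2)) - 33 = ((2*(-4))*0)*(20 - 10*5) - 33 = (-8*0)*(20 - 50) - 33 = 0*(-30) - 33 = 0 - 33 = -33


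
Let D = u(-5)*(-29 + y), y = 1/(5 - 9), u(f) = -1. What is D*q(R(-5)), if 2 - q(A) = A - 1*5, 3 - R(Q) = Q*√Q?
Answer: 117 - 585*I*√5/4 ≈ 117.0 - 327.02*I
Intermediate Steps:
y = -¼ (y = 1/(-4) = -¼ ≈ -0.25000)
R(Q) = 3 - Q^(3/2) (R(Q) = 3 - Q*√Q = 3 - Q^(3/2))
q(A) = 7 - A (q(A) = 2 - (A - 1*5) = 2 - (A - 5) = 2 - (-5 + A) = 2 + (5 - A) = 7 - A)
D = 117/4 (D = -(-29 - ¼) = -1*(-117/4) = 117/4 ≈ 29.250)
D*q(R(-5)) = 117*(7 - (3 - (-5)^(3/2)))/4 = 117*(7 - (3 - (-5)*I*√5))/4 = 117*(7 - (3 + 5*I*√5))/4 = 117*(7 + (-3 - 5*I*√5))/4 = 117*(4 - 5*I*√5)/4 = 117 - 585*I*√5/4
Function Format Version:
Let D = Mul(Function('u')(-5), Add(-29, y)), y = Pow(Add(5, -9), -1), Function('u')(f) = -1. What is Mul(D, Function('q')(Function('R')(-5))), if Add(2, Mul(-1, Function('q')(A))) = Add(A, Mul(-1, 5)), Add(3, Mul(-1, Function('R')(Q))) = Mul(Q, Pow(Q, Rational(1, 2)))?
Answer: Add(117, Mul(Rational(-585, 4), I, Pow(5, Rational(1, 2)))) ≈ Add(117.00, Mul(-327.02, I))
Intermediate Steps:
y = Rational(-1, 4) (y = Pow(-4, -1) = Rational(-1, 4) ≈ -0.25000)
Function('R')(Q) = Add(3, Mul(-1, Pow(Q, Rational(3, 2)))) (Function('R')(Q) = Add(3, Mul(-1, Mul(Q, Pow(Q, Rational(1, 2))))) = Add(3, Mul(-1, Pow(Q, Rational(3, 2)))))
Function('q')(A) = Add(7, Mul(-1, A)) (Function('q')(A) = Add(2, Mul(-1, Add(A, Mul(-1, 5)))) = Add(2, Mul(-1, Add(A, -5))) = Add(2, Mul(-1, Add(-5, A))) = Add(2, Add(5, Mul(-1, A))) = Add(7, Mul(-1, A)))
D = Rational(117, 4) (D = Mul(-1, Add(-29, Rational(-1, 4))) = Mul(-1, Rational(-117, 4)) = Rational(117, 4) ≈ 29.250)
Mul(D, Function('q')(Function('R')(-5))) = Mul(Rational(117, 4), Add(7, Mul(-1, Add(3, Mul(-1, Pow(-5, Rational(3, 2))))))) = Mul(Rational(117, 4), Add(7, Mul(-1, Add(3, Mul(-1, Mul(-5, I, Pow(5, Rational(1, 2)))))))) = Mul(Rational(117, 4), Add(7, Mul(-1, Add(3, Mul(5, I, Pow(5, Rational(1, 2))))))) = Mul(Rational(117, 4), Add(7, Add(-3, Mul(-5, I, Pow(5, Rational(1, 2)))))) = Mul(Rational(117, 4), Add(4, Mul(-5, I, Pow(5, Rational(1, 2))))) = Add(117, Mul(Rational(-585, 4), I, Pow(5, Rational(1, 2))))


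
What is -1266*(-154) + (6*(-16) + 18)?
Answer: 194886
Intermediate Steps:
-1266*(-154) + (6*(-16) + 18) = 194964 + (-96 + 18) = 194964 - 78 = 194886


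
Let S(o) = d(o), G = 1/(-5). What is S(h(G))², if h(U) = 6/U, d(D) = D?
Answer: 900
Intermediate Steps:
G = -⅕ ≈ -0.20000
S(o) = o
S(h(G))² = (6/(-⅕))² = (6*(-5))² = (-30)² = 900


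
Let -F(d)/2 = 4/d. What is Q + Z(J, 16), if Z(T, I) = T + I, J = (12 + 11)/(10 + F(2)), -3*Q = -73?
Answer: 265/6 ≈ 44.167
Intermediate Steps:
Q = 73/3 (Q = -⅓*(-73) = 73/3 ≈ 24.333)
F(d) = -8/d
J = 23/6 (J = (12 + 11)/(10 - 8/2) = 23/(10 - 8*½) = 23/(10 - 4) = 23/6 ≈ 3.8333)
Z(T, I) = I + T
Q + Z(J, 16) = 73/3 + (16 + 23/6) = 73/3 + 119/6 = 265/6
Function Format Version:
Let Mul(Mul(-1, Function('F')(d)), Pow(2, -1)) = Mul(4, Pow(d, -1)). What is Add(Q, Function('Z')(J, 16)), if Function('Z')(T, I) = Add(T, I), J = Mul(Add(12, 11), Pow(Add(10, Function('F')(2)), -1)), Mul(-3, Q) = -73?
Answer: Rational(265, 6) ≈ 44.167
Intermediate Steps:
Q = Rational(73, 3) (Q = Mul(Rational(-1, 3), -73) = Rational(73, 3) ≈ 24.333)
Function('F')(d) = Mul(-8, Pow(d, -1)) (Function('F')(d) = Mul(-2, Mul(4, Pow(d, -1))) = Mul(-8, Pow(d, -1)))
J = Rational(23, 6) (J = Mul(Add(12, 11), Pow(Add(10, Mul(-8, Pow(2, -1))), -1)) = Mul(23, Pow(Add(10, Mul(-8, Rational(1, 2))), -1)) = Mul(23, Pow(Add(10, -4), -1)) = Mul(23, Pow(6, -1)) = Mul(23, Rational(1, 6)) = Rational(23, 6) ≈ 3.8333)
Function('Z')(T, I) = Add(I, T)
Add(Q, Function('Z')(J, 16)) = Add(Rational(73, 3), Add(16, Rational(23, 6))) = Add(Rational(73, 3), Rational(119, 6)) = Rational(265, 6)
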